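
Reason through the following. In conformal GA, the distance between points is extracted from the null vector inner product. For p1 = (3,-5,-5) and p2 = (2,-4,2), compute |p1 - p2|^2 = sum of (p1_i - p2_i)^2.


p1 - p2 = (1, -1, -7)
|p1 - p2|^2 = 1^2 + (-1)^2 + (-7)^2
= 1 + 1 + 49
= 51


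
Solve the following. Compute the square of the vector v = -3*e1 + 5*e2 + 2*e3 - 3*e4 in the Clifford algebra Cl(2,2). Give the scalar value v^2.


v^2 = sum of c_i^2 * e_i^2
Positive signature terms (e_i^2 = +1): (-3)^2 + 5^2 = 34
Negative signature terms (e_j^2 = -1): 2^2 + (-3)^2 = 13
v^2 = 34 - 13 = 21


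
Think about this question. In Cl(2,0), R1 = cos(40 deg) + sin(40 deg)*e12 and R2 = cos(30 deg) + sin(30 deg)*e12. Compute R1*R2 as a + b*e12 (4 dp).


Same-plane rotors commute and their half-angles add:
R1*R2 = cos(a1 + a2) + sin(a1 + a2)*e12.
a1 + a2 = 40 + 30 = 70 deg
cos(70 deg) = 0.3420
sin(70 deg) = 0.9397
R1*R2 = 0.3420 + 0.9397*e12


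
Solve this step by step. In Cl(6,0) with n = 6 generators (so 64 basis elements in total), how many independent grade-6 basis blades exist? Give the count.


Number of grade-k basis blades in Cl(p,q) with n = p + q is C(n, k).
n = 6 + 0 = 6
C(6, 6) = 6! / (6! * 0!)
= 720 / (720 * 1)
= 1


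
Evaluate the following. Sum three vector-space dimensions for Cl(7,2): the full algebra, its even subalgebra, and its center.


n = 7 + 2 = 9
Total dim = 2^9 = 512
Even subalgebra dim = 2^8 = 256
n is odd, so center dim = 2
Sum = 512 + 256 + 2 = 770


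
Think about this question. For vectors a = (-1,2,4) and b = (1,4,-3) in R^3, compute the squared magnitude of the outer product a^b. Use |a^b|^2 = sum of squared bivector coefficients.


a wedge b = (a1*b2 - a2*b1)*e12 + (a1*b3 - a3*b1)*e13 + (a2*b3 - a3*b2)*e23
e12 coeff: (-1)*4 - 2*1 = -4 - 2 = -6
e13 coeff: (-1)*(-3) - 4*1 = 3 - 4 = -1
e23 coeff: 2*(-3) - 4*4 = -6 - 16 = -22
|a wedge b|^2 = (-6)^2 + (-1)^2 + (-22)^2
= 36 + 1 + 484
= 521


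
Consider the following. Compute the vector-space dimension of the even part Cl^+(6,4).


Even subalgebra dimension = 2^(n-1)
n = 6 + 4 = 10
2^(10 - 1) = 2^9 = 512
Verification: sum of C(10,k) for even k = 1 + 45 + 210 + 210 + 45 + 1 = 512
Result = 512


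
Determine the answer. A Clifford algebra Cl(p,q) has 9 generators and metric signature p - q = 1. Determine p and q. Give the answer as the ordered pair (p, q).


We need p + q = 9 and p - q = 1.
Adding: 2p = 9 + 1 = 10, so p = 5.
Then q = 9 - 5 = 4.
(p, q) = (5, 4)


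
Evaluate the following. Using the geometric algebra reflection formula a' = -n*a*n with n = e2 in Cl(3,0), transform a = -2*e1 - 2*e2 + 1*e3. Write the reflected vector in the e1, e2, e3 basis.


Reflection formula: a' = -n*a*n, with n = e2 (unit vector, n^2 = 1).
For reflection through hyperplane perp to e2:
The component along e2 flips sign, others stay.
a = (-2, -2, 1)
a' = (-2, 2, 1)
a' = -2*e1 + 2*e2 + 1*e3


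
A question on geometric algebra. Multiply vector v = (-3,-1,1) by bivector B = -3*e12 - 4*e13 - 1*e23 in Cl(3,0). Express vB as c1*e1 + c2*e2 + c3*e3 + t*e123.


vB has grade-1 (vector) and grade-3 (trivector) parts: vB = (v _| B) + (v ^ B).
Vector part <vB>_1:
  e1: -v2*b12 - v3*b13 = -(-1)*(-3) - (1)*(-4) = 1
  e2: v1*b12 - v3*b23 = (-3)*(-3) - (1)*(-1) = 10
  e3: v1*b13 + v2*b23 = (-3)*(-4) + (-1)*(-1) = 13
Trivector part <vB>_3:
  e123: v1*b23 - v2*b13 + v3*b12 = (-3)*(-1) - (-1)*(-4) + (1)*(-3) = -4
vB = 1*e1 + 10*e2 + 13*e3 - 4*e123


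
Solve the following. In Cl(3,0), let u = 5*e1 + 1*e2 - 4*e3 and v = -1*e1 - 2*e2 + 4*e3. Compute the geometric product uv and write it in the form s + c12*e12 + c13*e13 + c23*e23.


In Cl(3,0): e_i^2 = 1, e_ie_j = -e_je_i for i != j.
Scalar part = u . v = 5*(-1) + 1*(-2) + (-4)*4
= -5 + (-2) + (-16) = -23
e12 coeff = 5*(-2) - 1*(-1) = -10 - (-1) = -9
e13 coeff = 5*4 - (-4)*(-1) = 20 - 4 = 16
e23 coeff = 1*4 - (-4)*(-2) = 4 - 8 = -4
uv = -23 - 9*e12 + 16*e13 - 4*e23


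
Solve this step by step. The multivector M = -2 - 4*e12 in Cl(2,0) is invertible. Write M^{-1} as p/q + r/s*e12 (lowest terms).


M = -2 - 4*e12, where e12^2 = -1.
Since M commutes with its reverse ~M = a - b*e12, M * ~M = a^2 - b^2*e12^2 = a^2 + b^2.
So M^{-1} = ~M / (a^2 + b^2) = (a - b*e12)/(a^2 + b^2).
a^2 + b^2 = 4 + 16 = 20
Scalar part = -2/20 = -1/10
Bivector coeff = 4/20 = 1/5
M^{-1} = -1/10 + 1/5*e12


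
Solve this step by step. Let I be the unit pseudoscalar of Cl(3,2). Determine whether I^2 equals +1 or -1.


The pseudoscalar I = e1...e_n (product of all n generators) of Cl(p,q) satisfies I^2 = (-1)^(q + n(n-1)/2).
p = 3, q = 2, n = p + q = 5
n(n-1)/2 = 5 * 4 / 2 = 10
Exponent = q + n(n-1)/2 = 2 + 10 = 12
I^2 = (-1)^12 = +1


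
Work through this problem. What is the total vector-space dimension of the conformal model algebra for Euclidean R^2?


The conformal model of R^2 uses Cl(3,1): the 2 Euclidean generators plus two extra orthogonal generators e+ (e+^2 = +1) and e- (e-^2 = -1), from which the null vectors e0, einf are built.
Number of generators m = 2 + 2 = 4.
dim Cl(p,q) = 2^m = 2^4 = 16


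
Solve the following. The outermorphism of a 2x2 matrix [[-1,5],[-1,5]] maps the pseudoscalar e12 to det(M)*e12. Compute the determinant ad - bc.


The outermorphism of a linear map f sends e1^e2 to f(e1)^f(e2).
f(e1) = -1*e1 - 1*e2
f(e2) = 5*e1 + 5*e2
f(e1) ^ f(e2) = (-1*e1 - 1*e2) ^ (5*e1 + 5*e2)
= (-1)*5*e12 + (-1)*5*e21
= (-5 - (-5))*e12
= 0*e12
Coefficient = 0


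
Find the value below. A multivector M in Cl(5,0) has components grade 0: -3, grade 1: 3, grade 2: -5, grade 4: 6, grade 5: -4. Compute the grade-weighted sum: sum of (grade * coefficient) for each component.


Grade-weighted sum = sum of grade_k * coefficient_k
0*(-3) = 0
1*3 = 3
2*(-5) = -10
4*6 = 24
5*(-4) = -20
Total = 0 + 3 + (-10) + 24 + (-20) = -3


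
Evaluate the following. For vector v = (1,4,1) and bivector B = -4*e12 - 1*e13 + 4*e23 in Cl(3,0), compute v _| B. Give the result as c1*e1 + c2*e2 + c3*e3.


Left contraction v _| B = <vB>_1 (grade-1 part of the geometric product vB).
Using e1_|e12 = e2, e2_|e12 = -e1, e1_|e13 = e3, e3_|e13 = -e1, e2_|e23 = e3, e3_|e23 = -e2:
e1 coeff: -v2*b12 - v3*b13 = -(4)*(-4) - (1)*(-1) = 17
e2 coeff: v1*b12 - v3*b23 = (1)*(-4) - (1)*(4) = -8
e3 coeff: v1*b13 + v2*b23 = (1)*(-1) + (4)*(4) = 15
v _| B = 17*e1 - 8*e2 + 15*e3


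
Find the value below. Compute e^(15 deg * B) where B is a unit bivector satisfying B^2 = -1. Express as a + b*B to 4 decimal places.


For a unit bivector B with B^2 = -1, the exponential series gives
e^(theta*B) = cos(theta) + sin(theta)*B (the GA analogue of Euler's formula).
theta = 15 degrees = 0.261799 rad
cos(15 deg) = 0.9659
sin(15 deg) = 0.2588
exp(theta*B) = 0.9659 + 0.2588*B


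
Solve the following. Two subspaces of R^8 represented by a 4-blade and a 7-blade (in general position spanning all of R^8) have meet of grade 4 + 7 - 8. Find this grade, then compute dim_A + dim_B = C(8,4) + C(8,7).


Meet grade = grade(A) + grade(B) - n
= 4 + 7 - 8 = 3
C(8,4) = 70
C(8,7) = 8
dim_A + dim_B = 70 + 8 = 78


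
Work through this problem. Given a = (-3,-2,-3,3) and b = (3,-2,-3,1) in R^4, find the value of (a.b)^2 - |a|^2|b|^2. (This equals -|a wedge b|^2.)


a . b = (-3)*3 + (-2)*(-2) + (-3)*(-3) + 3*1
= -9 + 4 + 9 + 3 = 7
|a|^2 = (-3)^2 + (-2)^2 + (-3)^2 + 3^2 = 31
|b|^2 = 3^2 + (-2)^2 + (-3)^2 + 1^2 = 23
(a.b)^2 = 7^2 = 49
|a|^2 * |b|^2 = 31 * 23 = 713
Result = 49 - 713 = -664


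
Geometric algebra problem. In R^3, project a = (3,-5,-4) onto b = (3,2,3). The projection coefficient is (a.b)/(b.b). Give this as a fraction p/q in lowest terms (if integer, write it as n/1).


Projection coefficient = (a . b) / (b . b)
a . b = 3*3 + (-5)*2 + (-4)*3
= 9 + (-10) + (-12) = -13
b . b = 3^2 + 2^2 + 3^2
= 9 + 4 + 9 = 22
Coefficient = -13/22
In lowest terms: -13/22


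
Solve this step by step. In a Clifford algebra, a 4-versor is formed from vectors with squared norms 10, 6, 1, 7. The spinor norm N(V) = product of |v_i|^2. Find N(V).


Spinor norm N(V) = |v1|^2 * |v2|^2 * ... * |v4|^2
= 10 * 6 * 1 * 7
Running product: 10, 60, 60, 420
N(V) = 420


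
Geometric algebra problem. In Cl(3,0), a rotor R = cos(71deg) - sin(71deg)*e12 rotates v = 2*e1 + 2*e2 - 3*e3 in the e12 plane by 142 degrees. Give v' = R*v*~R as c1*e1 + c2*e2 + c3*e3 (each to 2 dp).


Rotor R = cos(71deg) - sin(71deg)*e12
Rotation angle theta = 2 * 71 = 142 degrees in the e12 plane (e1 -> e2).
The component perpendicular to the plane (e3) is invariant: v'_3 = v3 = -3.00
cos(142deg) = -0.7880, sin(142deg) = 0.6157
v'_1 = v1*cos(theta) - v2*sin(theta) = 2*(-0.7880) - 2*0.6157 = -2.81
v'_2 = v1*sin(theta) + v2*cos(theta) = 2*0.6157 + 2*(-0.7880) = -0.34
v' = -2.81*e1 - 0.34*e2 - 3.00*e3


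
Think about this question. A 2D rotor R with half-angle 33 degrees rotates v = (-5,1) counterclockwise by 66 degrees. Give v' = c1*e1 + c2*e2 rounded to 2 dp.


Rotor R = cos(33deg) - sin(33deg)*e12
Rotation angle theta = 2 * 33 = 66 degrees
v' = R*v*~R rotates v by theta.
cos(66deg) = 0.4067, sin(66deg) = 0.9135
v'_1 = -5*cos(66deg) - 1*sin(66deg)
= -5*0.4067 - 1*0.9135
= -2.95
v'_2 = -5*sin(66deg) + 1*cos(66deg)
= -5*0.9135 + 1*0.4067
= -4.16
v' = -2.95*e1 - 4.16*e2


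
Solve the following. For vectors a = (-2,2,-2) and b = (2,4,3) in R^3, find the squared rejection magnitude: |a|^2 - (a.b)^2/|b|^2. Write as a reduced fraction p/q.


|a|^2 = (-2)^2 + 2^2 + (-2)^2 = 12
|b|^2 = 2^2 + 4^2 + 3^2 = 29
a . b = (-2)*2 + 2*4 + (-2)*3 = -2
(a.b)^2 = (-2)^2 = 4
|rej|^2 = 12 - 4/29
= (348 - 4)/29
= 344/29
In lowest terms: 344/29


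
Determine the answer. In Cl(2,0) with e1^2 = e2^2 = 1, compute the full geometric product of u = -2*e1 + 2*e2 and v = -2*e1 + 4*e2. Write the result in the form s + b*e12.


Expand: (-2*e1 + 2*e2)(-2*e1 + 4*e2)
= (-2)*(-2)*e1e1 + (-2)*4*e1e2 + 2*(-2)*e2e1 + 2*4*e2e2
Using e1^2 = e2^2 = 1, e2e1 = -e1e2:
Scalar part s = (-2)*(-2) + 2*4 = 4 + 8 = 12
Bivector part b = (-2)*4 - 2*(-2) = -8 - (-4) = -4
uv = 12 - 4*e12


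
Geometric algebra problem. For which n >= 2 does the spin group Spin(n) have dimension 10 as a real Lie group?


dim Spin(n) = dim so(n) = n(n-1)/2.
Solve n(n-1)/2 = 10, i.e. n^2 - n - 20 = 0.
Discriminant = 1 + 8*10 = 81
n = (1 + sqrt(81))/2 = (1 + 9)/2 = 5


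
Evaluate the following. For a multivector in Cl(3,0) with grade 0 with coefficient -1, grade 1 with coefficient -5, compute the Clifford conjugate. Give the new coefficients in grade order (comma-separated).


Clifford conjugate sign for grade k: (-1)^(k(k+1)/2)
Grade 0: (-1)^(0*1/2) = (-1)^0 = 1, coeff -1 -> -1
Grade 1: (-1)^(1*2/2) = (-1)^1 = -1, coeff -5 -> 5
Conjugated coefficients: -1, 5


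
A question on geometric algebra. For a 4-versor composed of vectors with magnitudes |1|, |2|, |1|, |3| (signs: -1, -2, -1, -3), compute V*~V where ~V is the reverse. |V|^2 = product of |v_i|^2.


Each vector v_i has |v_i|^2 = s_i^2
Squared scales: (-1)^2 = 1, (-2)^2 = 4, (-1)^2 = 1, (-3)^2 = 9
|V|^2 = 1 * 4 * 1 * 9
= 36


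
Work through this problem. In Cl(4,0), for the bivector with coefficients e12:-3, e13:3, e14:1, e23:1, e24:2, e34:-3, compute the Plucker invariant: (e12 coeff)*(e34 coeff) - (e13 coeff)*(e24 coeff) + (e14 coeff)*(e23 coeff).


Plucker relation: af - be + cd
a*f = (-3)*(-3) = 9
b*e = 3*2 = 6
c*d = 1*1 = 1
af - be + cd = 9 - 6 + 1
= 4


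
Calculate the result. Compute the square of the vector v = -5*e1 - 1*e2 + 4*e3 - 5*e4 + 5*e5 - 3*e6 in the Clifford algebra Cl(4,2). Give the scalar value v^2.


v^2 = sum of c_i^2 * e_i^2
Positive signature terms (e_i^2 = +1): (-5)^2 + (-1)^2 + 4^2 + (-5)^2 = 67
Negative signature terms (e_j^2 = -1): 5^2 + (-3)^2 = 34
v^2 = 67 - 34 = 33


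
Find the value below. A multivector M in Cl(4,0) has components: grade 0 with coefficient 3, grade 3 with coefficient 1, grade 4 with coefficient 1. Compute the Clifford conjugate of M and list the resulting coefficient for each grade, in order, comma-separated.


Clifford conjugate sign for grade k: (-1)^(k(k+1)/2)
Grade 0: (-1)^(0*1/2) = (-1)^0 = 1, coeff 3 -> 3
Grade 3: (-1)^(3*4/2) = (-1)^6 = 1, coeff 1 -> 1
Grade 4: (-1)^(4*5/2) = (-1)^10 = 1, coeff 1 -> 1
Conjugated coefficients: 3, 1, 1


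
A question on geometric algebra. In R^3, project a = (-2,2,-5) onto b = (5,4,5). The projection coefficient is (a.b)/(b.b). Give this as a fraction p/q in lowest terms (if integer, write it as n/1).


Projection coefficient = (a . b) / (b . b)
a . b = (-2)*5 + 2*4 + (-5)*5
= -10 + 8 + (-25) = -27
b . b = 5^2 + 4^2 + 5^2
= 25 + 16 + 25 = 66
Coefficient = -27/66
In lowest terms: -9/22


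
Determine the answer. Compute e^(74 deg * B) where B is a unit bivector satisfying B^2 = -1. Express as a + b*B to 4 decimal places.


For a unit bivector B with B^2 = -1, the exponential series gives
e^(theta*B) = cos(theta) + sin(theta)*B (the GA analogue of Euler's formula).
theta = 74 degrees = 1.291544 rad
cos(74 deg) = 0.2756
sin(74 deg) = 0.9613
exp(theta*B) = 0.2756 + 0.9613*B


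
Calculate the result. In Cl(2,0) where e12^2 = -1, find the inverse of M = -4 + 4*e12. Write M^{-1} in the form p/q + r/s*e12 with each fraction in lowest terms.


M = -4 + 4*e12, where e12^2 = -1.
Since M commutes with its reverse ~M = a - b*e12, M * ~M = a^2 - b^2*e12^2 = a^2 + b^2.
So M^{-1} = ~M / (a^2 + b^2) = (a - b*e12)/(a^2 + b^2).
a^2 + b^2 = 16 + 16 = 32
Scalar part = -4/32 = -1/8
Bivector coeff = -4/32 = -1/8
M^{-1} = -1/8 - 1/8*e12


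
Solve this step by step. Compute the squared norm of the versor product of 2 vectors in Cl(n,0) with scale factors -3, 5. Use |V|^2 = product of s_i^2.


Each vector v_i has |v_i|^2 = s_i^2
Squared scales: (-3)^2 = 9, 5^2 = 25
|V|^2 = 9 * 25
= 225


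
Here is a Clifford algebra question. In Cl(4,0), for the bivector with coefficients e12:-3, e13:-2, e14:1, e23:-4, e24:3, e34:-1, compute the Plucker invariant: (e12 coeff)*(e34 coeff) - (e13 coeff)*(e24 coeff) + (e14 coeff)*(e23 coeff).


Plucker relation: af - be + cd
a*f = (-3)*(-1) = 3
b*e = (-2)*3 = -6
c*d = 1*(-4) = -4
af - be + cd = 3 - (-6) + (-4)
= 5


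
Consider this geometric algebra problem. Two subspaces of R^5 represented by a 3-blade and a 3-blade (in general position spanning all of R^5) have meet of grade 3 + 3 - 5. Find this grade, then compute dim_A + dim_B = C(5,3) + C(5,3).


Meet grade = grade(A) + grade(B) - n
= 3 + 3 - 5 = 1
C(5,3) = 10
C(5,3) = 10
dim_A + dim_B = 10 + 10 = 20


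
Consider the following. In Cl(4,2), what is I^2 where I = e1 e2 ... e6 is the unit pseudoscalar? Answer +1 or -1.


The pseudoscalar I = e1...e_n (product of all n generators) of Cl(p,q) satisfies I^2 = (-1)^(q + n(n-1)/2).
p = 4, q = 2, n = p + q = 6
n(n-1)/2 = 6 * 5 / 2 = 15
Exponent = q + n(n-1)/2 = 2 + 15 = 17
I^2 = (-1)^17 = -1


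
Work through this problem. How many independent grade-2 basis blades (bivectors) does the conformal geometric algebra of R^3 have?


The conformal model of R^3 uses Cl(4,1) with m = 3 + 2 = 5 generators.
Number of grade-2 blades = C(m, 2) = C(5, 2)
= 5*4/2 = 10


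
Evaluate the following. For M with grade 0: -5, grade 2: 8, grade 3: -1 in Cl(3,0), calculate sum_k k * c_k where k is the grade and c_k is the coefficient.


Grade-weighted sum = sum of grade_k * coefficient_k
0*(-5) = 0
2*8 = 16
3*(-1) = -3
Total = 0 + 16 + (-3) = 13


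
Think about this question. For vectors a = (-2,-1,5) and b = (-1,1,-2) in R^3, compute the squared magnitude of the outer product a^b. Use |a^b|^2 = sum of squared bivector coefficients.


a wedge b = (a1*b2 - a2*b1)*e12 + (a1*b3 - a3*b1)*e13 + (a2*b3 - a3*b2)*e23
e12 coeff: (-2)*1 - (-1)*(-1) = -2 - 1 = -3
e13 coeff: (-2)*(-2) - 5*(-1) = 4 - (-5) = 9
e23 coeff: (-1)*(-2) - 5*1 = 2 - 5 = -3
|a wedge b|^2 = (-3)^2 + 9^2 + (-3)^2
= 9 + 81 + 9
= 99


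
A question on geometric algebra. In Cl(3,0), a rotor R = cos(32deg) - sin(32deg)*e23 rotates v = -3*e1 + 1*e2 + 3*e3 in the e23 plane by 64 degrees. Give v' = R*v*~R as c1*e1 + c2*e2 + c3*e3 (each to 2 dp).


Rotor R = cos(32deg) - sin(32deg)*e23
Rotation angle theta = 2 * 32 = 64 degrees in the e23 plane (e2 -> e3).
The component perpendicular to the plane (e1) is invariant: v'_1 = v1 = -3.00
cos(64deg) = 0.4384, sin(64deg) = 0.8988
v'_2 = v2*cos(theta) - v3*sin(theta) = 1*0.4384 - 3*0.8988 = -2.26
v'_3 = v2*sin(theta) + v3*cos(theta) = 1*0.8988 + 3*0.4384 = 2.21
v' = -3.00*e1 - 2.26*e2 + 2.21*e3


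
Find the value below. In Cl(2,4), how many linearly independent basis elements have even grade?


Even subalgebra dimension = 2^(n-1)
n = 2 + 4 = 6
2^(6 - 1) = 2^5 = 32
Verification: sum of C(6,k) for even k = 1 + 15 + 15 + 1 = 32
Result = 32


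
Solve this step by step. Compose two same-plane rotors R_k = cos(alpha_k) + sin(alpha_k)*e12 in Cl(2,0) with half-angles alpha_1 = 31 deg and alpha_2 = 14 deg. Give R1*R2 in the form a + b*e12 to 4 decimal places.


Same-plane rotors commute and their half-angles add:
R1*R2 = cos(a1 + a2) + sin(a1 + a2)*e12.
a1 + a2 = 31 + 14 = 45 deg
cos(45 deg) = 0.7071
sin(45 deg) = 0.7071
R1*R2 = 0.7071 + 0.7071*e12


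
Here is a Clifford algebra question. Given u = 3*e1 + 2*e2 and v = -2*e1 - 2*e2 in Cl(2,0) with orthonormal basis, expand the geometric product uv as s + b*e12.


Expand: (3*e1 + 2*e2)(-2*e1 - 2*e2)
= 3*(-2)*e1e1 + 3*(-2)*e1e2 + 2*(-2)*e2e1 + 2*(-2)*e2e2
Using e1^2 = e2^2 = 1, e2e1 = -e1e2:
Scalar part s = 3*(-2) + 2*(-2) = -6 + (-4) = -10
Bivector part b = 3*(-2) - 2*(-2) = -6 - (-4) = -2
uv = -10 - 2*e12


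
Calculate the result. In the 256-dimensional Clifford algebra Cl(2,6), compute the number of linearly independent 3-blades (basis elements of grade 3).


Number of grade-k basis blades in Cl(p,q) with n = p + q is C(n, k).
n = 2 + 6 = 8
C(8, 3) = 8! / (3! * 5!)
= 40320 / (6 * 120)
= 56


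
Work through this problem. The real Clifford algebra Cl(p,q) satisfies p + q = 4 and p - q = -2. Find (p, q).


We need p + q = 4 and p - q = -2.
Adding: 2p = 4 + (-2) = 2, so p = 1.
Then q = 4 - 1 = 3.
(p, q) = (1, 3)


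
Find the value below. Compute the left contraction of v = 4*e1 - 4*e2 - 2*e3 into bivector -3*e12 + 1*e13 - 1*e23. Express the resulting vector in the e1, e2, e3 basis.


Left contraction v _| B = <vB>_1 (grade-1 part of the geometric product vB).
Using e1_|e12 = e2, e2_|e12 = -e1, e1_|e13 = e3, e3_|e13 = -e1, e2_|e23 = e3, e3_|e23 = -e2:
e1 coeff: -v2*b12 - v3*b13 = -(-4)*(-3) - (-2)*(1) = -10
e2 coeff: v1*b12 - v3*b23 = (4)*(-3) - (-2)*(-1) = -14
e3 coeff: v1*b13 + v2*b23 = (4)*(1) + (-4)*(-1) = 8
v _| B = -10*e1 - 14*e2 + 8*e3


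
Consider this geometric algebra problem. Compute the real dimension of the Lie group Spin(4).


Spin(n) double-covers SO(n); both have Lie algebra so(n) of dimension n(n-1)/2.
n = 4
n(n-1) = 4 * 3 = 12
dim Spin(4) = 12/2 = 6


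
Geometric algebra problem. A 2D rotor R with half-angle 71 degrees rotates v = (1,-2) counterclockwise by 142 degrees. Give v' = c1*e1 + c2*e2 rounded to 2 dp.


Rotor R = cos(71deg) - sin(71deg)*e12
Rotation angle theta = 2 * 71 = 142 degrees
v' = R*v*~R rotates v by theta.
cos(142deg) = -0.7880, sin(142deg) = 0.6157
v'_1 = 1*cos(142deg) - (-2)*sin(142deg)
= 1*(-0.7880) - (-2)*0.6157
= 0.44
v'_2 = 1*sin(142deg) + (-2)*cos(142deg)
= 1*0.6157 + (-2)*(-0.7880)
= 2.19
v' = 0.44*e1 + 2.19*e2


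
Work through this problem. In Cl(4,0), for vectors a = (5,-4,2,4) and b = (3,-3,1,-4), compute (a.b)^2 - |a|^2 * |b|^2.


a . b = 5*3 + (-4)*(-3) + 2*1 + 4*(-4)
= 15 + 12 + 2 + (-16) = 13
|a|^2 = 5^2 + (-4)^2 + 2^2 + 4^2 = 61
|b|^2 = 3^2 + (-3)^2 + 1^2 + (-4)^2 = 35
(a.b)^2 = 13^2 = 169
|a|^2 * |b|^2 = 61 * 35 = 2135
Result = 169 - 2135 = -1966


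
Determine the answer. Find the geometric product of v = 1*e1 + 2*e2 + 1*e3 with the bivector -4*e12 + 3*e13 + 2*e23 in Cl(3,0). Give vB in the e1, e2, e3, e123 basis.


vB has grade-1 (vector) and grade-3 (trivector) parts: vB = (v _| B) + (v ^ B).
Vector part <vB>_1:
  e1: -v2*b12 - v3*b13 = -(2)*(-4) - (1)*(3) = 5
  e2: v1*b12 - v3*b23 = (1)*(-4) - (1)*(2) = -6
  e3: v1*b13 + v2*b23 = (1)*(3) + (2)*(2) = 7
Trivector part <vB>_3:
  e123: v1*b23 - v2*b13 + v3*b12 = (1)*(2) - (2)*(3) + (1)*(-4) = -8
vB = 5*e1 - 6*e2 + 7*e3 - 8*e123


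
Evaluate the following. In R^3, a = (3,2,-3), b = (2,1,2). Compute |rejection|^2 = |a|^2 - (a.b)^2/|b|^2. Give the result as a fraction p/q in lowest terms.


|a|^2 = 3^2 + 2^2 + (-3)^2 = 22
|b|^2 = 2^2 + 1^2 + 2^2 = 9
a . b = 3*2 + 2*1 + (-3)*2 = 2
(a.b)^2 = 2^2 = 4
|rej|^2 = 22 - 4/9
= (198 - 4)/9
= 194/9
In lowest terms: 194/9


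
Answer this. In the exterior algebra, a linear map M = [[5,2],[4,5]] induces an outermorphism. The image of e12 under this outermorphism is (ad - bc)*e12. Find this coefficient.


The outermorphism of a linear map f sends e1^e2 to f(e1)^f(e2).
f(e1) = 5*e1 + 4*e2
f(e2) = 2*e1 + 5*e2
f(e1) ^ f(e2) = (5*e1 + 4*e2) ^ (2*e1 + 5*e2)
= 5*5*e12 + 4*2*e21
= (25 - 8)*e12
= 17*e12
Coefficient = 17


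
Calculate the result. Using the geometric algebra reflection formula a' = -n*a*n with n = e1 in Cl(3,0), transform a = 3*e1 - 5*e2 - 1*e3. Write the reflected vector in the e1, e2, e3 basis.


Reflection formula: a' = -n*a*n, with n = e1 (unit vector, n^2 = 1).
For reflection through hyperplane perp to e1:
The component along e1 flips sign, others stay.
a = (3, -5, -1)
a' = (-3, -5, -1)
a' = -3*e1 - 5*e2 - 1*e3


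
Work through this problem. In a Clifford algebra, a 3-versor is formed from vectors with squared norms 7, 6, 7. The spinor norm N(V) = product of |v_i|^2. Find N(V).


Spinor norm N(V) = |v1|^2 * |v2|^2 * ... * |v3|^2
= 7 * 6 * 7
Running product: 7, 42, 294
N(V) = 294


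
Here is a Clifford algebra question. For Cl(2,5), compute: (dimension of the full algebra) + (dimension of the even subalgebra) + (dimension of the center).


n = 2 + 5 = 7
Total dim = 2^7 = 128
Even subalgebra dim = 2^6 = 64
n is odd, so center dim = 2
Sum = 128 + 64 + 2 = 194


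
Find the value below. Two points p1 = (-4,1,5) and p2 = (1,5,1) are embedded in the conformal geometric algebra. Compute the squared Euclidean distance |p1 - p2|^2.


p1 - p2 = (-5, -4, 4)
|p1 - p2|^2 = (-5)^2 + (-4)^2 + 4^2
= 25 + 16 + 16
= 57


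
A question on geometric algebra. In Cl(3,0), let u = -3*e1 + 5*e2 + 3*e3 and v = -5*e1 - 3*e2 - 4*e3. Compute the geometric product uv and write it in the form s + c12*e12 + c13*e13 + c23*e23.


In Cl(3,0): e_i^2 = 1, e_ie_j = -e_je_i for i != j.
Scalar part = u . v = (-3)*(-5) + 5*(-3) + 3*(-4)
= 15 + (-15) + (-12) = -12
e12 coeff = (-3)*(-3) - 5*(-5) = 9 - (-25) = 34
e13 coeff = (-3)*(-4) - 3*(-5) = 12 - (-15) = 27
e23 coeff = 5*(-4) - 3*(-3) = -20 - (-9) = -11
uv = -12 + 34*e12 + 27*e13 - 11*e23


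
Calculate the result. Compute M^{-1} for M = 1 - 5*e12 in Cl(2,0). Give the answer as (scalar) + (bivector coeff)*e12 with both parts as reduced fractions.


M = 1 - 5*e12, where e12^2 = -1.
Since M commutes with its reverse ~M = a - b*e12, M * ~M = a^2 - b^2*e12^2 = a^2 + b^2.
So M^{-1} = ~M / (a^2 + b^2) = (a - b*e12)/(a^2 + b^2).
a^2 + b^2 = 1 + 25 = 26
Scalar part = 1/26 = 1/26
Bivector coeff = 5/26 = 5/26
M^{-1} = 1/26 + 5/26*e12


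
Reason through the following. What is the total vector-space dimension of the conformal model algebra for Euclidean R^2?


The conformal model of R^2 uses Cl(3,1): the 2 Euclidean generators plus two extra orthogonal generators e+ (e+^2 = +1) and e- (e-^2 = -1), from which the null vectors e0, einf are built.
Number of generators m = 2 + 2 = 4.
dim Cl(p,q) = 2^m = 2^4 = 16


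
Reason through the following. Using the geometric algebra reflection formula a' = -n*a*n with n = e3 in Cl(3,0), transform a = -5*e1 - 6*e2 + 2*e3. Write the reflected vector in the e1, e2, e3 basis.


Reflection formula: a' = -n*a*n, with n = e3 (unit vector, n^2 = 1).
For reflection through hyperplane perp to e3:
The component along e3 flips sign, others stay.
a = (-5, -6, 2)
a' = (-5, -6, -2)
a' = -5*e1 - 6*e2 - 2*e3


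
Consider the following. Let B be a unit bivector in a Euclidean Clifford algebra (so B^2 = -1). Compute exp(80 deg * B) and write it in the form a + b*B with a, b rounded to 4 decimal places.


For a unit bivector B with B^2 = -1, the exponential series gives
e^(theta*B) = cos(theta) + sin(theta)*B (the GA analogue of Euler's formula).
theta = 80 degrees = 1.396263 rad
cos(80 deg) = 0.1736
sin(80 deg) = 0.9848
exp(theta*B) = 0.1736 + 0.9848*B


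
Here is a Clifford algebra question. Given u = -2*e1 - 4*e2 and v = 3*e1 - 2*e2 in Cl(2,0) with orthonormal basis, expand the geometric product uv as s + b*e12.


Expand: (-2*e1 - 4*e2)(3*e1 - 2*e2)
= (-2)*3*e1e1 + (-2)*(-2)*e1e2 + (-4)*3*e2e1 + (-4)*(-2)*e2e2
Using e1^2 = e2^2 = 1, e2e1 = -e1e2:
Scalar part s = (-2)*3 + (-4)*(-2) = -6 + 8 = 2
Bivector part b = (-2)*(-2) - (-4)*3 = 4 - (-12) = 16
uv = 2 + 16*e12


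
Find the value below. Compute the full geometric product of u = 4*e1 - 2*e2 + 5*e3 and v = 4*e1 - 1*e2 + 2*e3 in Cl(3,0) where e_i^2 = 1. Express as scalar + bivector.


In Cl(3,0): e_i^2 = 1, e_ie_j = -e_je_i for i != j.
Scalar part = u . v = 4*4 + (-2)*(-1) + 5*2
= 16 + 2 + 10 = 28
e12 coeff = 4*(-1) - (-2)*4 = -4 - (-8) = 4
e13 coeff = 4*2 - 5*4 = 8 - 20 = -12
e23 coeff = (-2)*2 - 5*(-1) = -4 - (-5) = 1
uv = 28 + 4*e12 - 12*e13 + 1*e23


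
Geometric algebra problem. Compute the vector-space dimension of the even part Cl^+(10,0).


Even subalgebra dimension = 2^(n-1)
n = 10 + 0 = 10
2^(10 - 1) = 2^9 = 512
Verification: sum of C(10,k) for even k = 1 + 45 + 210 + 210 + 45 + 1 = 512
Result = 512


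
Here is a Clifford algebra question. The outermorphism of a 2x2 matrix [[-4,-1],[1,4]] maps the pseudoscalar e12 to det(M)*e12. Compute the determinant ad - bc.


The outermorphism of a linear map f sends e1^e2 to f(e1)^f(e2).
f(e1) = -4*e1 + 1*e2
f(e2) = -1*e1 + 4*e2
f(e1) ^ f(e2) = (-4*e1 + 1*e2) ^ (-1*e1 + 4*e2)
= (-4)*4*e12 + 1*(-1)*e21
= (-16 - (-1))*e12
= -15*e12
Coefficient = -15


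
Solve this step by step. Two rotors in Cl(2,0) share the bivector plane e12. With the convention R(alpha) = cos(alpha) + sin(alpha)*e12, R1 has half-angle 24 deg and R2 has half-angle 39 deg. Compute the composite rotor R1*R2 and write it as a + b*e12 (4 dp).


Same-plane rotors commute and their half-angles add:
R1*R2 = cos(a1 + a2) + sin(a1 + a2)*e12.
a1 + a2 = 24 + 39 = 63 deg
cos(63 deg) = 0.4540
sin(63 deg) = 0.8910
R1*R2 = 0.4540 + 0.8910*e12


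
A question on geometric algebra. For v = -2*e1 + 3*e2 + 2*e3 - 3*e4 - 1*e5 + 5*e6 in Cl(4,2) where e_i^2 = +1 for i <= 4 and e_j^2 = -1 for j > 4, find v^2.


v^2 = sum of c_i^2 * e_i^2
Positive signature terms (e_i^2 = +1): (-2)^2 + 3^2 + 2^2 + (-3)^2 = 26
Negative signature terms (e_j^2 = -1): (-1)^2 + 5^2 = 26
v^2 = 26 - 26 = 0


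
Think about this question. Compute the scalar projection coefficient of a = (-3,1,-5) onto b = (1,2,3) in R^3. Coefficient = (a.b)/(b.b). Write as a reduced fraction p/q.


Projection coefficient = (a . b) / (b . b)
a . b = (-3)*1 + 1*2 + (-5)*3
= -3 + 2 + (-15) = -16
b . b = 1^2 + 2^2 + 3^2
= 1 + 4 + 9 = 14
Coefficient = -16/14
In lowest terms: -8/7


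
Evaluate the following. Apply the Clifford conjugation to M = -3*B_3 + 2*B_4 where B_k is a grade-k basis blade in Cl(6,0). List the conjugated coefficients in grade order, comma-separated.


Clifford conjugate sign for grade k: (-1)^(k(k+1)/2)
Grade 3: (-1)^(3*4/2) = (-1)^6 = 1, coeff -3 -> -3
Grade 4: (-1)^(4*5/2) = (-1)^10 = 1, coeff 2 -> 2
Conjugated coefficients: -3, 2


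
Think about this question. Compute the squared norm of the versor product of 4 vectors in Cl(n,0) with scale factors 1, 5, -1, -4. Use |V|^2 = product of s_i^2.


Each vector v_i has |v_i|^2 = s_i^2
Squared scales: 1^2 = 1, 5^2 = 25, (-1)^2 = 1, (-4)^2 = 16
|V|^2 = 1 * 25 * 1 * 16
= 400


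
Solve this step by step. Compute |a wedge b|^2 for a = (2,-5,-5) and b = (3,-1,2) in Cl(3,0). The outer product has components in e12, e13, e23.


a wedge b = (a1*b2 - a2*b1)*e12 + (a1*b3 - a3*b1)*e13 + (a2*b3 - a3*b2)*e23
e12 coeff: 2*(-1) - (-5)*3 = -2 - (-15) = 13
e13 coeff: 2*2 - (-5)*3 = 4 - (-15) = 19
e23 coeff: (-5)*2 - (-5)*(-1) = -10 - 5 = -15
|a wedge b|^2 = 13^2 + 19^2 + (-15)^2
= 169 + 361 + 225
= 755


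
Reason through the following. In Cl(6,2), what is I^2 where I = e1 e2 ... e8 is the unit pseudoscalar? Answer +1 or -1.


The pseudoscalar I = e1...e_n (product of all n generators) of Cl(p,q) satisfies I^2 = (-1)^(q + n(n-1)/2).
p = 6, q = 2, n = p + q = 8
n(n-1)/2 = 8 * 7 / 2 = 28
Exponent = q + n(n-1)/2 = 2 + 28 = 30
I^2 = (-1)^30 = +1


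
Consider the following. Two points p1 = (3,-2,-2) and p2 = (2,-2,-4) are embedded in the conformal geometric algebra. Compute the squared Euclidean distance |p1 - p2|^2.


p1 - p2 = (1, 0, 2)
|p1 - p2|^2 = 1^2 + 0^2 + 2^2
= 1 + 0 + 4
= 5


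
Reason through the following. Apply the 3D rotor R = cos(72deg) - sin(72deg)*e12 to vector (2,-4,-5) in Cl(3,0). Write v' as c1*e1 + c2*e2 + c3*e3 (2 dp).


Rotor R = cos(72deg) - sin(72deg)*e12
Rotation angle theta = 2 * 72 = 144 degrees in the e12 plane (e1 -> e2).
The component perpendicular to the plane (e3) is invariant: v'_3 = v3 = -5.00
cos(144deg) = -0.8090, sin(144deg) = 0.5878
v'_1 = v1*cos(theta) - v2*sin(theta) = 2*(-0.8090) - (-4)*0.5878 = 0.73
v'_2 = v1*sin(theta) + v2*cos(theta) = 2*0.5878 + (-4)*(-0.8090) = 4.41
v' = 0.73*e1 + 4.41*e2 - 5.00*e3


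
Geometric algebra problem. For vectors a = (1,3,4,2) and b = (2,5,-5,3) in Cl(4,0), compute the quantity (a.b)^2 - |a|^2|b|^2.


a . b = 1*2 + 3*5 + 4*(-5) + 2*3
= 2 + 15 + (-20) + 6 = 3
|a|^2 = 1^2 + 3^2 + 4^2 + 2^2 = 30
|b|^2 = 2^2 + 5^2 + (-5)^2 + 3^2 = 63
(a.b)^2 = 3^2 = 9
|a|^2 * |b|^2 = 30 * 63 = 1890
Result = 9 - 1890 = -1881


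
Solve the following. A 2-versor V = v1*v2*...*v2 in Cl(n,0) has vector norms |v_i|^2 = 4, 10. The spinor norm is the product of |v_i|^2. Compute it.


Spinor norm N(V) = |v1|^2 * |v2|^2 * ... * |v2|^2
= 4 * 10
Running product: 4, 40
N(V) = 40


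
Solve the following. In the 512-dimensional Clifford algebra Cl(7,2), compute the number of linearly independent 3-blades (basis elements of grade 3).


Number of grade-k basis blades in Cl(p,q) with n = p + q is C(n, k).
n = 7 + 2 = 9
C(9, 3) = 9! / (3! * 6!)
= 362880 / (6 * 720)
= 84


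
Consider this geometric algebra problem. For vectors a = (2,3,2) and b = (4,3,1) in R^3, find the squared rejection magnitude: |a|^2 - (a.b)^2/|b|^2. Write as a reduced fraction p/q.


|a|^2 = 2^2 + 3^2 + 2^2 = 17
|b|^2 = 4^2 + 3^2 + 1^2 = 26
a . b = 2*4 + 3*3 + 2*1 = 19
(a.b)^2 = 19^2 = 361
|rej|^2 = 17 - 361/26
= (442 - 361)/26
= 81/26
In lowest terms: 81/26


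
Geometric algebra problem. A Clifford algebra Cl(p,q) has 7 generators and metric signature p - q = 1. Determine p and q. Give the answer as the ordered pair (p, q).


We need p + q = 7 and p - q = 1.
Adding: 2p = 7 + 1 = 8, so p = 4.
Then q = 7 - 4 = 3.
(p, q) = (4, 3)


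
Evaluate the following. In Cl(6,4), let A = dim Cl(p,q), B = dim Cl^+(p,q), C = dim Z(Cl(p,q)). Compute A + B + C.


n = 6 + 4 = 10
Total dim = 2^10 = 1024
Even subalgebra dim = 2^9 = 512
n is even, so center dim = 1
Sum = 1024 + 512 + 1 = 1537


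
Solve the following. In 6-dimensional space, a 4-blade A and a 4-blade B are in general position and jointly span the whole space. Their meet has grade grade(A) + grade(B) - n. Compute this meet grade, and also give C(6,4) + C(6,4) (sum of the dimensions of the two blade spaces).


Meet grade = grade(A) + grade(B) - n
= 4 + 4 - 6 = 2
C(6,4) = 15
C(6,4) = 15
dim_A + dim_B = 15 + 15 = 30


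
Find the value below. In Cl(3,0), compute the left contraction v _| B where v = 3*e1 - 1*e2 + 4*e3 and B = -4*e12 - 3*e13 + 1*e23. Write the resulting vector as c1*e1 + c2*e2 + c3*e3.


Left contraction v _| B = <vB>_1 (grade-1 part of the geometric product vB).
Using e1_|e12 = e2, e2_|e12 = -e1, e1_|e13 = e3, e3_|e13 = -e1, e2_|e23 = e3, e3_|e23 = -e2:
e1 coeff: -v2*b12 - v3*b13 = -(-1)*(-4) - (4)*(-3) = 8
e2 coeff: v1*b12 - v3*b23 = (3)*(-4) - (4)*(1) = -16
e3 coeff: v1*b13 + v2*b23 = (3)*(-3) + (-1)*(1) = -10
v _| B = 8*e1 - 16*e2 - 10*e3


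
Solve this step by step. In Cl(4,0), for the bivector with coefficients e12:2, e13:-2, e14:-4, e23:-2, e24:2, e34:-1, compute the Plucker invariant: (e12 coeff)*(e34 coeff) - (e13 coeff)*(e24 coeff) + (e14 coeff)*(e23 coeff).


Plucker relation: af - be + cd
a*f = 2*(-1) = -2
b*e = (-2)*2 = -4
c*d = (-4)*(-2) = 8
af - be + cd = -2 - (-4) + 8
= 10


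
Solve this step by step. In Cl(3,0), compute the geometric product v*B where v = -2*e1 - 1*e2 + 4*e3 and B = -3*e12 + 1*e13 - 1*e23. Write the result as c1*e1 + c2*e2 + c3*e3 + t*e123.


vB has grade-1 (vector) and grade-3 (trivector) parts: vB = (v _| B) + (v ^ B).
Vector part <vB>_1:
  e1: -v2*b12 - v3*b13 = -(-1)*(-3) - (4)*(1) = -7
  e2: v1*b12 - v3*b23 = (-2)*(-3) - (4)*(-1) = 10
  e3: v1*b13 + v2*b23 = (-2)*(1) + (-1)*(-1) = -1
Trivector part <vB>_3:
  e123: v1*b23 - v2*b13 + v3*b12 = (-2)*(-1) - (-1)*(1) + (4)*(-3) = -9
vB = -7*e1 + 10*e2 - 1*e3 - 9*e123


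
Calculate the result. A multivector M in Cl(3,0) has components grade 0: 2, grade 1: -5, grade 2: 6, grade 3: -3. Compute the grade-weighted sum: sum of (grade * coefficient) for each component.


Grade-weighted sum = sum of grade_k * coefficient_k
0*2 = 0
1*(-5) = -5
2*6 = 12
3*(-3) = -9
Total = 0 + (-5) + 12 + (-9) = -2


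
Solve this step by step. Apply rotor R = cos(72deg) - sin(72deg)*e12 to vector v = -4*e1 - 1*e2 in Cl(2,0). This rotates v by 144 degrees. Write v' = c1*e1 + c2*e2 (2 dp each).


Rotor R = cos(72deg) - sin(72deg)*e12
Rotation angle theta = 2 * 72 = 144 degrees
v' = R*v*~R rotates v by theta.
cos(144deg) = -0.8090, sin(144deg) = 0.5878
v'_1 = -4*cos(144deg) - (-1)*sin(144deg)
= -4*(-0.8090) - (-1)*0.5878
= 3.82
v'_2 = -4*sin(144deg) + (-1)*cos(144deg)
= -4*0.5878 + (-1)*(-0.8090)
= -1.54
v' = 3.82*e1 - 1.54*e2


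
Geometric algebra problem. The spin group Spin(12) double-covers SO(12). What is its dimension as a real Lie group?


Spin(n) double-covers SO(n); both have Lie algebra so(n) of dimension n(n-1)/2.
n = 12
n(n-1) = 12 * 11 = 132
dim Spin(12) = 132/2 = 66


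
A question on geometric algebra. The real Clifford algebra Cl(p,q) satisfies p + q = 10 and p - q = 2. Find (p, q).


We need p + q = 10 and p - q = 2.
Adding: 2p = 10 + 2 = 12, so p = 6.
Then q = 10 - 6 = 4.
(p, q) = (6, 4)


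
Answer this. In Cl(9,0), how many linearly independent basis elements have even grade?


Even subalgebra dimension = 2^(n-1)
n = 9 + 0 = 9
2^(9 - 1) = 2^8 = 256
Verification: sum of C(9,k) for even k = 1 + 36 + 126 + 84 + 9 = 256
Result = 256


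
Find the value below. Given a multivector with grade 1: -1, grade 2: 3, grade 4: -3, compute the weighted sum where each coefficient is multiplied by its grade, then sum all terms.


Grade-weighted sum = sum of grade_k * coefficient_k
1*(-1) = -1
2*3 = 6
4*(-3) = -12
Total = -1 + 6 + (-12) = -7


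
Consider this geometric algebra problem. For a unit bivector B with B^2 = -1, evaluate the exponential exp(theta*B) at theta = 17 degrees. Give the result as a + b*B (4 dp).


For a unit bivector B with B^2 = -1, the exponential series gives
e^(theta*B) = cos(theta) + sin(theta)*B (the GA analogue of Euler's formula).
theta = 17 degrees = 0.296706 rad
cos(17 deg) = 0.9563
sin(17 deg) = 0.2924
exp(theta*B) = 0.9563 + 0.2924*B


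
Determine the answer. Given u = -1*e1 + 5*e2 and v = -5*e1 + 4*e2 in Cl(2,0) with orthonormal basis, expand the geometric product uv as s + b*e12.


Expand: (-1*e1 + 5*e2)(-5*e1 + 4*e2)
= (-1)*(-5)*e1e1 + (-1)*4*e1e2 + 5*(-5)*e2e1 + 5*4*e2e2
Using e1^2 = e2^2 = 1, e2e1 = -e1e2:
Scalar part s = (-1)*(-5) + 5*4 = 5 + 20 = 25
Bivector part b = (-1)*4 - 5*(-5) = -4 - (-25) = 21
uv = 25 + 21*e12


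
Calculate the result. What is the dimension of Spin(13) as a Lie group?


Spin(n) double-covers SO(n); both have Lie algebra so(n) of dimension n(n-1)/2.
n = 13
n(n-1) = 13 * 12 = 156
dim Spin(13) = 156/2 = 78


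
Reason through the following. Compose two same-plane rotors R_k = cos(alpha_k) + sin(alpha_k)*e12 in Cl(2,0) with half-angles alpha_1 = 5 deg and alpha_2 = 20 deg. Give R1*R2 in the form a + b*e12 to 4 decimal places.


Same-plane rotors commute and their half-angles add:
R1*R2 = cos(a1 + a2) + sin(a1 + a2)*e12.
a1 + a2 = 5 + 20 = 25 deg
cos(25 deg) = 0.9063
sin(25 deg) = 0.4226
R1*R2 = 0.9063 + 0.4226*e12


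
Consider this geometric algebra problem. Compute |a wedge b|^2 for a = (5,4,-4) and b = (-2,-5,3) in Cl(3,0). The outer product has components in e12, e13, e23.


a wedge b = (a1*b2 - a2*b1)*e12 + (a1*b3 - a3*b1)*e13 + (a2*b3 - a3*b2)*e23
e12 coeff: 5*(-5) - 4*(-2) = -25 - (-8) = -17
e13 coeff: 5*3 - (-4)*(-2) = 15 - 8 = 7
e23 coeff: 4*3 - (-4)*(-5) = 12 - 20 = -8
|a wedge b|^2 = (-17)^2 + 7^2 + (-8)^2
= 289 + 49 + 64
= 402


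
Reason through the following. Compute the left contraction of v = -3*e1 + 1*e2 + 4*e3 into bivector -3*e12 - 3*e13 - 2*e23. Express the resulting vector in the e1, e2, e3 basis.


Left contraction v _| B = <vB>_1 (grade-1 part of the geometric product vB).
Using e1_|e12 = e2, e2_|e12 = -e1, e1_|e13 = e3, e3_|e13 = -e1, e2_|e23 = e3, e3_|e23 = -e2:
e1 coeff: -v2*b12 - v3*b13 = -(1)*(-3) - (4)*(-3) = 15
e2 coeff: v1*b12 - v3*b23 = (-3)*(-3) - (4)*(-2) = 17
e3 coeff: v1*b13 + v2*b23 = (-3)*(-3) + (1)*(-2) = 7
v _| B = 15*e1 + 17*e2 + 7*e3


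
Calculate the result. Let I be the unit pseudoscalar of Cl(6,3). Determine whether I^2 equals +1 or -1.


The pseudoscalar I = e1...e_n (product of all n generators) of Cl(p,q) satisfies I^2 = (-1)^(q + n(n-1)/2).
p = 6, q = 3, n = p + q = 9
n(n-1)/2 = 9 * 8 / 2 = 36
Exponent = q + n(n-1)/2 = 3 + 36 = 39
I^2 = (-1)^39 = -1


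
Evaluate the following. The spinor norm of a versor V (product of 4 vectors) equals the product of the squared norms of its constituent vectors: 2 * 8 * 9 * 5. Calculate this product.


Spinor norm N(V) = |v1|^2 * |v2|^2 * ... * |v4|^2
= 2 * 8 * 9 * 5
Running product: 2, 16, 144, 720
N(V) = 720


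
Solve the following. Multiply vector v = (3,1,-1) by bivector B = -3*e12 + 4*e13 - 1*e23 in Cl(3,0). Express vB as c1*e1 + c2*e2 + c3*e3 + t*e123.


vB has grade-1 (vector) and grade-3 (trivector) parts: vB = (v _| B) + (v ^ B).
Vector part <vB>_1:
  e1: -v2*b12 - v3*b13 = -(1)*(-3) - (-1)*(4) = 7
  e2: v1*b12 - v3*b23 = (3)*(-3) - (-1)*(-1) = -10
  e3: v1*b13 + v2*b23 = (3)*(4) + (1)*(-1) = 11
Trivector part <vB>_3:
  e123: v1*b23 - v2*b13 + v3*b12 = (3)*(-1) - (1)*(4) + (-1)*(-3) = -4
vB = 7*e1 - 10*e2 + 11*e3 - 4*e123


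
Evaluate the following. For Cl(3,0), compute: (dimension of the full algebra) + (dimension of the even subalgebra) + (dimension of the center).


n = 3 + 0 = 3
Total dim = 2^3 = 8
Even subalgebra dim = 2^2 = 4
n is odd, so center dim = 2
Sum = 8 + 4 + 2 = 14


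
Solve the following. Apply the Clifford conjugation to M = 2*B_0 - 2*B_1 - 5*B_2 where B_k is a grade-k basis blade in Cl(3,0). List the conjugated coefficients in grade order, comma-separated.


Clifford conjugate sign for grade k: (-1)^(k(k+1)/2)
Grade 0: (-1)^(0*1/2) = (-1)^0 = 1, coeff 2 -> 2
Grade 1: (-1)^(1*2/2) = (-1)^1 = -1, coeff -2 -> 2
Grade 2: (-1)^(2*3/2) = (-1)^3 = -1, coeff -5 -> 5
Conjugated coefficients: 2, 2, 5


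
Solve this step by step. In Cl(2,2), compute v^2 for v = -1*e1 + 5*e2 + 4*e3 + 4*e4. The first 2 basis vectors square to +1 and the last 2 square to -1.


v^2 = sum of c_i^2 * e_i^2
Positive signature terms (e_i^2 = +1): (-1)^2 + 5^2 = 26
Negative signature terms (e_j^2 = -1): 4^2 + 4^2 = 32
v^2 = 26 - 32 = -6


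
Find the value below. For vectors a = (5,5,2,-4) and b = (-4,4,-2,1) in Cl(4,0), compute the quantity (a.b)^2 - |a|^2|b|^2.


a . b = 5*(-4) + 5*4 + 2*(-2) + (-4)*1
= -20 + 20 + (-4) + (-4) = -8
|a|^2 = 5^2 + 5^2 + 2^2 + (-4)^2 = 70
|b|^2 = (-4)^2 + 4^2 + (-2)^2 + 1^2 = 37
(a.b)^2 = (-8)^2 = 64
|a|^2 * |b|^2 = 70 * 37 = 2590
Result = 64 - 2590 = -2526
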